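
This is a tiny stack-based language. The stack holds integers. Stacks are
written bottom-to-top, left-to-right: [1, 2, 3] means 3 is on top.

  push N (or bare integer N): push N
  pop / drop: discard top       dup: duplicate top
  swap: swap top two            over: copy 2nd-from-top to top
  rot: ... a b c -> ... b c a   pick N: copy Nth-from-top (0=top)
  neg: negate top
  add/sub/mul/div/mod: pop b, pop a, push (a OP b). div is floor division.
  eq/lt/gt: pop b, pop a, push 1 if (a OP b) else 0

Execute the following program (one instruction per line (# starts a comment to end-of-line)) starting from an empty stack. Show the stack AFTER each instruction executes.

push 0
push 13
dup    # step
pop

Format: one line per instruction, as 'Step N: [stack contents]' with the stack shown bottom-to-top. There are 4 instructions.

Step 1: [0]
Step 2: [0, 13]
Step 3: [0, 13, 13]
Step 4: [0, 13]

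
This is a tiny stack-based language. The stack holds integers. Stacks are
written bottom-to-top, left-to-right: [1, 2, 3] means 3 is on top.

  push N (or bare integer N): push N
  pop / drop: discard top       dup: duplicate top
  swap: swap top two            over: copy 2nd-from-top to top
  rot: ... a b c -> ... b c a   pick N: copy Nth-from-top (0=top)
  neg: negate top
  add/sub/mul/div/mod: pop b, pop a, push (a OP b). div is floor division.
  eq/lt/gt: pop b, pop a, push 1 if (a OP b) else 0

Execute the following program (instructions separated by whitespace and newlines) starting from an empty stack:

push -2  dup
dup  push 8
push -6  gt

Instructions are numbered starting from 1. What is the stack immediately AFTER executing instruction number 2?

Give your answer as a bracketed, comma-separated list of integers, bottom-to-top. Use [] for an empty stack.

Answer: [-2, -2]

Derivation:
Step 1 ('push -2'): [-2]
Step 2 ('dup'): [-2, -2]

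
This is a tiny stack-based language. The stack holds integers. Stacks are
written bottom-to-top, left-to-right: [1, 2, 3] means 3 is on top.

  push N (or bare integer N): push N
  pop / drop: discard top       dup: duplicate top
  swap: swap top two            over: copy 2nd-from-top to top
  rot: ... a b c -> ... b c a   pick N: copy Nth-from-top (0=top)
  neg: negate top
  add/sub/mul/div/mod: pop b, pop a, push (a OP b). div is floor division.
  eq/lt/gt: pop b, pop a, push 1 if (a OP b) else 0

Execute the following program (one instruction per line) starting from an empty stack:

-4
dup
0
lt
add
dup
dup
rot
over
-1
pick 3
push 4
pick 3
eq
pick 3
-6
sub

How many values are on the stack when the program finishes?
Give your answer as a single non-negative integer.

Answer: 8

Derivation:
After 'push -4': stack = [-4] (depth 1)
After 'dup': stack = [-4, -4] (depth 2)
After 'push 0': stack = [-4, -4, 0] (depth 3)
After 'lt': stack = [-4, 1] (depth 2)
After 'add': stack = [-3] (depth 1)
After 'dup': stack = [-3, -3] (depth 2)
After 'dup': stack = [-3, -3, -3] (depth 3)
After 'rot': stack = [-3, -3, -3] (depth 3)
After 'over': stack = [-3, -3, -3, -3] (depth 4)
After 'push -1': stack = [-3, -3, -3, -3, -1] (depth 5)
After 'pick 3': stack = [-3, -3, -3, -3, -1, -3] (depth 6)
After 'push 4': stack = [-3, -3, -3, -3, -1, -3, 4] (depth 7)
After 'pick 3': stack = [-3, -3, -3, -3, -1, -3, 4, -3] (depth 8)
After 'eq': stack = [-3, -3, -3, -3, -1, -3, 0] (depth 7)
After 'pick 3': stack = [-3, -3, -3, -3, -1, -3, 0, -3] (depth 8)
After 'push -6': stack = [-3, -3, -3, -3, -1, -3, 0, -3, -6] (depth 9)
After 'sub': stack = [-3, -3, -3, -3, -1, -3, 0, 3] (depth 8)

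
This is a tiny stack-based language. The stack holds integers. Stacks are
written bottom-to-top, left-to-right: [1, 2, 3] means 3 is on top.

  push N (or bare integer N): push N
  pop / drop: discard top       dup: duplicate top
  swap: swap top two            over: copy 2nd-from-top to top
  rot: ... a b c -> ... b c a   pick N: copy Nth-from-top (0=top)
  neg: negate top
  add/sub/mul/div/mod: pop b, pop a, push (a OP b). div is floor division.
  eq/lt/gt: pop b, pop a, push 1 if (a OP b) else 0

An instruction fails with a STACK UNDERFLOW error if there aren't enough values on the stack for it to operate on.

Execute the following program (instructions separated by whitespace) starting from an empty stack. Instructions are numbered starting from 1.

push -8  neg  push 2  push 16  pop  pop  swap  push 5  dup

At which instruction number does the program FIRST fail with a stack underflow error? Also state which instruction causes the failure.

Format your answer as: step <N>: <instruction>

Step 1 ('push -8'): stack = [-8], depth = 1
Step 2 ('neg'): stack = [8], depth = 1
Step 3 ('push 2'): stack = [8, 2], depth = 2
Step 4 ('push 16'): stack = [8, 2, 16], depth = 3
Step 5 ('pop'): stack = [8, 2], depth = 2
Step 6 ('pop'): stack = [8], depth = 1
Step 7 ('swap'): needs 2 value(s) but depth is 1 — STACK UNDERFLOW

Answer: step 7: swap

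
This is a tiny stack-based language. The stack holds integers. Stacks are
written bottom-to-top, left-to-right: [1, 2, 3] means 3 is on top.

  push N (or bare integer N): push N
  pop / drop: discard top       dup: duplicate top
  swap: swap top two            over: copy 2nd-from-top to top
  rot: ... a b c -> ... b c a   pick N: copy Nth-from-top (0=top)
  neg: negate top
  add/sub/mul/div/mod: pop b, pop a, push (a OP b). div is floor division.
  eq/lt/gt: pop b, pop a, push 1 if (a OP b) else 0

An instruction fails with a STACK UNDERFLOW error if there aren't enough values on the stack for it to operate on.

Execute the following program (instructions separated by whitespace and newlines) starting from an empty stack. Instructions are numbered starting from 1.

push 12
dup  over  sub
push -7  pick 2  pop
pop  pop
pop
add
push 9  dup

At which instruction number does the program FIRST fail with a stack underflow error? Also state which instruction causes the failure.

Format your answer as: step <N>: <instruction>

Answer: step 11: add

Derivation:
Step 1 ('push 12'): stack = [12], depth = 1
Step 2 ('dup'): stack = [12, 12], depth = 2
Step 3 ('over'): stack = [12, 12, 12], depth = 3
Step 4 ('sub'): stack = [12, 0], depth = 2
Step 5 ('push -7'): stack = [12, 0, -7], depth = 3
Step 6 ('pick 2'): stack = [12, 0, -7, 12], depth = 4
Step 7 ('pop'): stack = [12, 0, -7], depth = 3
Step 8 ('pop'): stack = [12, 0], depth = 2
Step 9 ('pop'): stack = [12], depth = 1
Step 10 ('pop'): stack = [], depth = 0
Step 11 ('add'): needs 2 value(s) but depth is 0 — STACK UNDERFLOW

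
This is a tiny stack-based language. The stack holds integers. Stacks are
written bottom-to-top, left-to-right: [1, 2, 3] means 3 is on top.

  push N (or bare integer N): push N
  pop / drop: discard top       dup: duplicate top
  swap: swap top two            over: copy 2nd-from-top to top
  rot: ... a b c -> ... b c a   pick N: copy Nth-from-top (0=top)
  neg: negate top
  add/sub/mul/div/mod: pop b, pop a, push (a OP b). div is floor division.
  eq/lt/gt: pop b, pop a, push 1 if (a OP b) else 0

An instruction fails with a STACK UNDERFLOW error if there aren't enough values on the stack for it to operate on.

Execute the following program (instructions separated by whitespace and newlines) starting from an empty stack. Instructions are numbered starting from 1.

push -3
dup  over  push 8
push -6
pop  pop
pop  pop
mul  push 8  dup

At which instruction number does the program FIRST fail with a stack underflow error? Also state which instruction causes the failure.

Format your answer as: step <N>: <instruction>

Step 1 ('push -3'): stack = [-3], depth = 1
Step 2 ('dup'): stack = [-3, -3], depth = 2
Step 3 ('over'): stack = [-3, -3, -3], depth = 3
Step 4 ('push 8'): stack = [-3, -3, -3, 8], depth = 4
Step 5 ('push -6'): stack = [-3, -3, -3, 8, -6], depth = 5
Step 6 ('pop'): stack = [-3, -3, -3, 8], depth = 4
Step 7 ('pop'): stack = [-3, -3, -3], depth = 3
Step 8 ('pop'): stack = [-3, -3], depth = 2
Step 9 ('pop'): stack = [-3], depth = 1
Step 10 ('mul'): needs 2 value(s) but depth is 1 — STACK UNDERFLOW

Answer: step 10: mul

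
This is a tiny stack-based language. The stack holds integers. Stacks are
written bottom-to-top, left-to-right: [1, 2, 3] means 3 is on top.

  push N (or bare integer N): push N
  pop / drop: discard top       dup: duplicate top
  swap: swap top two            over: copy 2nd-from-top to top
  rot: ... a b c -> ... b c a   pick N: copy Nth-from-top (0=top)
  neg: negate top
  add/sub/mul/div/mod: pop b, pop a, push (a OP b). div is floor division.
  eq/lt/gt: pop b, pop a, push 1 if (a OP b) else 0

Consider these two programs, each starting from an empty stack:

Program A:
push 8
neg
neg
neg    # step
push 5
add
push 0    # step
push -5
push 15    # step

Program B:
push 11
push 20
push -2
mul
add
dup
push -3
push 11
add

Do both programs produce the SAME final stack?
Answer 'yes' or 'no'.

Program A trace:
  After 'push 8': [8]
  After 'neg': [-8]
  After 'neg': [8]
  After 'neg': [-8]
  After 'push 5': [-8, 5]
  After 'add': [-3]
  After 'push 0': [-3, 0]
  After 'push -5': [-3, 0, -5]
  After 'push 15': [-3, 0, -5, 15]
Program A final stack: [-3, 0, -5, 15]

Program B trace:
  After 'push 11': [11]
  After 'push 20': [11, 20]
  After 'push -2': [11, 20, -2]
  After 'mul': [11, -40]
  After 'add': [-29]
  After 'dup': [-29, -29]
  After 'push -3': [-29, -29, -3]
  After 'push 11': [-29, -29, -3, 11]
  After 'add': [-29, -29, 8]
Program B final stack: [-29, -29, 8]
Same: no

Answer: no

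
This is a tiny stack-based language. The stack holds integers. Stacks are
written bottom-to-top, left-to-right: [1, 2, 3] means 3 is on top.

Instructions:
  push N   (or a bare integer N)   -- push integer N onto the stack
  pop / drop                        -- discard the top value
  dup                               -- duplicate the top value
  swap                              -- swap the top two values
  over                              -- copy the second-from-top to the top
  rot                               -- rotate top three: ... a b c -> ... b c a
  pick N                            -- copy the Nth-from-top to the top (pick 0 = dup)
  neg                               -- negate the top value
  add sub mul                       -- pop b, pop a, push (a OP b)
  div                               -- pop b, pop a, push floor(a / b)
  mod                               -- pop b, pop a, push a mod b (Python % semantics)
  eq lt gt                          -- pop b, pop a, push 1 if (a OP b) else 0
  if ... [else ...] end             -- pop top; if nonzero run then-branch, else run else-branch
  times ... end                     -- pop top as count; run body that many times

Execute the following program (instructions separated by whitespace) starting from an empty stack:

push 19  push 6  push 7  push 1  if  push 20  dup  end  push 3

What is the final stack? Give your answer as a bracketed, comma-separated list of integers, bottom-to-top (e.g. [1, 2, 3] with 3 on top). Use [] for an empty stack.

After 'push 19': [19]
After 'push 6': [19, 6]
After 'push 7': [19, 6, 7]
After 'push 1': [19, 6, 7, 1]
After 'if': [19, 6, 7]
After 'push 20': [19, 6, 7, 20]
After 'dup': [19, 6, 7, 20, 20]
After 'push 3': [19, 6, 7, 20, 20, 3]

Answer: [19, 6, 7, 20, 20, 3]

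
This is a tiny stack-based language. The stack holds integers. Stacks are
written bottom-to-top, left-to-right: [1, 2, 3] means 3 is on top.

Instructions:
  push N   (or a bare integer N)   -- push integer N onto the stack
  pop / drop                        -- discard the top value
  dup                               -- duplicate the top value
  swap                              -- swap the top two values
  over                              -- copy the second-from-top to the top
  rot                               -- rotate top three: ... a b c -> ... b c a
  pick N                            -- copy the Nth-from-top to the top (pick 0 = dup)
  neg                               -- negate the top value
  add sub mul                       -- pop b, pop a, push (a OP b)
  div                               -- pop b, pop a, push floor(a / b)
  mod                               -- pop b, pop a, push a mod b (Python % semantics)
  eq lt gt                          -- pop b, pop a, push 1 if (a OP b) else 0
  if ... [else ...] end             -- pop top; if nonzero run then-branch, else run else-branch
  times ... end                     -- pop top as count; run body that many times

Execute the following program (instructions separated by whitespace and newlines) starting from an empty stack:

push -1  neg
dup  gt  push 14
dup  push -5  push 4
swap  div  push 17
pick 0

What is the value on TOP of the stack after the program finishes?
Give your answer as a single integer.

Answer: 17

Derivation:
After 'push -1': [-1]
After 'neg': [1]
After 'dup': [1, 1]
After 'gt': [0]
After 'push 14': [0, 14]
After 'dup': [0, 14, 14]
After 'push -5': [0, 14, 14, -5]
After 'push 4': [0, 14, 14, -5, 4]
After 'swap': [0, 14, 14, 4, -5]
After 'div': [0, 14, 14, -1]
After 'push 17': [0, 14, 14, -1, 17]
After 'pick 0': [0, 14, 14, -1, 17, 17]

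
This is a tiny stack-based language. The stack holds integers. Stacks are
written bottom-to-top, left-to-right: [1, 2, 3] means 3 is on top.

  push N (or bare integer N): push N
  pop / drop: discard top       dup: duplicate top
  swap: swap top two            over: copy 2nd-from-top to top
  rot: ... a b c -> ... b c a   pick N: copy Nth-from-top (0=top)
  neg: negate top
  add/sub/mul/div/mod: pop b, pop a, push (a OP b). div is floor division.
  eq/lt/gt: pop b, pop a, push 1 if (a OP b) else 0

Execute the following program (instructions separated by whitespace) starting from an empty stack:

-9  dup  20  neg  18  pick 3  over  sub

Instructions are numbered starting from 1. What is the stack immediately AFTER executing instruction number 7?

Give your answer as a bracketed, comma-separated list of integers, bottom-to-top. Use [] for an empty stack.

Step 1 ('-9'): [-9]
Step 2 ('dup'): [-9, -9]
Step 3 ('20'): [-9, -9, 20]
Step 4 ('neg'): [-9, -9, -20]
Step 5 ('18'): [-9, -9, -20, 18]
Step 6 ('pick 3'): [-9, -9, -20, 18, -9]
Step 7 ('over'): [-9, -9, -20, 18, -9, 18]

Answer: [-9, -9, -20, 18, -9, 18]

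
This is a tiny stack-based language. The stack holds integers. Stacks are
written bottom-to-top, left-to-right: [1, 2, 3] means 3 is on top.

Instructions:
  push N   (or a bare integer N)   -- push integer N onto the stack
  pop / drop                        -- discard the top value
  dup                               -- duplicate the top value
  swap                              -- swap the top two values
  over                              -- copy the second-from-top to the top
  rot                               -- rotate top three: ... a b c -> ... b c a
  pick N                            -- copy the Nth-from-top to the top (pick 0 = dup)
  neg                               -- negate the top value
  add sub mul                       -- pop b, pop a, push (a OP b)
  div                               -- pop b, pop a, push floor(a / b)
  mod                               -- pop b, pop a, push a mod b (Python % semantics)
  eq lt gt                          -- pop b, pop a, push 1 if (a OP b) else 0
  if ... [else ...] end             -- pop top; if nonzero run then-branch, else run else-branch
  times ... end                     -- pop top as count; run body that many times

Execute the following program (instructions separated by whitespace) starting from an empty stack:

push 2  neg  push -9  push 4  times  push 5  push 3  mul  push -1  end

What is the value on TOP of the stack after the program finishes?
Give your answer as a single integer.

After 'push 2': [2]
After 'neg': [-2]
After 'push -9': [-2, -9]
After 'push 4': [-2, -9, 4]
After 'times': [-2, -9]
After 'push 5': [-2, -9, 5]
After 'push 3': [-2, -9, 5, 3]
After 'mul': [-2, -9, 15]
After 'push -1': [-2, -9, 15, -1]
After 'push 5': [-2, -9, 15, -1, 5]
  ...
After 'mul': [-2, -9, 15, -1, 15]
After 'push -1': [-2, -9, 15, -1, 15, -1]
After 'push 5': [-2, -9, 15, -1, 15, -1, 5]
After 'push 3': [-2, -9, 15, -1, 15, -1, 5, 3]
After 'mul': [-2, -9, 15, -1, 15, -1, 15]
After 'push -1': [-2, -9, 15, -1, 15, -1, 15, -1]
After 'push 5': [-2, -9, 15, -1, 15, -1, 15, -1, 5]
After 'push 3': [-2, -9, 15, -1, 15, -1, 15, -1, 5, 3]
After 'mul': [-2, -9, 15, -1, 15, -1, 15, -1, 15]
After 'push -1': [-2, -9, 15, -1, 15, -1, 15, -1, 15, -1]

Answer: -1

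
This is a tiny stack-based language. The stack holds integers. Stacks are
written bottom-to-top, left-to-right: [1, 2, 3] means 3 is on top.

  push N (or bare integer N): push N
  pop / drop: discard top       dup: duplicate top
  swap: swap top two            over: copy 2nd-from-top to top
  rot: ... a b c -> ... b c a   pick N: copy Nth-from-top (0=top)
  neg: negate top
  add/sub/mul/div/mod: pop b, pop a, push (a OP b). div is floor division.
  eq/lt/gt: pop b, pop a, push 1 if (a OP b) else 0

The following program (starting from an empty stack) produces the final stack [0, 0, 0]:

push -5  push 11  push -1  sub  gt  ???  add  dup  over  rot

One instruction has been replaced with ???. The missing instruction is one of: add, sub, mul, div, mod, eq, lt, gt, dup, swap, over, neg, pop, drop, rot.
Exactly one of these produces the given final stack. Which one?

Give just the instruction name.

Stack before ???: [0]
Stack after ???:  [0, 0]
The instruction that transforms [0] -> [0, 0] is: dup

Answer: dup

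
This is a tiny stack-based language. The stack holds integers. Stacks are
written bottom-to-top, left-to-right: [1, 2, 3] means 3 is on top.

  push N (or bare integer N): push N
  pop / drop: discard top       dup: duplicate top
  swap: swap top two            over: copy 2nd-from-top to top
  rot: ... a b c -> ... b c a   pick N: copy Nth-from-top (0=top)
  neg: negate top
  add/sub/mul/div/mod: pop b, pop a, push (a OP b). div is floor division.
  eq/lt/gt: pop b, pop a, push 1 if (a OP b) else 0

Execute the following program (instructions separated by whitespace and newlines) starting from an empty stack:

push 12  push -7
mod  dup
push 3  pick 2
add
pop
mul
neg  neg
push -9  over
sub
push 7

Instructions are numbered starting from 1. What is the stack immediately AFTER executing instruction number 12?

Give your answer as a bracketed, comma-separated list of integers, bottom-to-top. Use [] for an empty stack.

Step 1 ('push 12'): [12]
Step 2 ('push -7'): [12, -7]
Step 3 ('mod'): [-2]
Step 4 ('dup'): [-2, -2]
Step 5 ('push 3'): [-2, -2, 3]
Step 6 ('pick 2'): [-2, -2, 3, -2]
Step 7 ('add'): [-2, -2, 1]
Step 8 ('pop'): [-2, -2]
Step 9 ('mul'): [4]
Step 10 ('neg'): [-4]
Step 11 ('neg'): [4]
Step 12 ('push -9'): [4, -9]

Answer: [4, -9]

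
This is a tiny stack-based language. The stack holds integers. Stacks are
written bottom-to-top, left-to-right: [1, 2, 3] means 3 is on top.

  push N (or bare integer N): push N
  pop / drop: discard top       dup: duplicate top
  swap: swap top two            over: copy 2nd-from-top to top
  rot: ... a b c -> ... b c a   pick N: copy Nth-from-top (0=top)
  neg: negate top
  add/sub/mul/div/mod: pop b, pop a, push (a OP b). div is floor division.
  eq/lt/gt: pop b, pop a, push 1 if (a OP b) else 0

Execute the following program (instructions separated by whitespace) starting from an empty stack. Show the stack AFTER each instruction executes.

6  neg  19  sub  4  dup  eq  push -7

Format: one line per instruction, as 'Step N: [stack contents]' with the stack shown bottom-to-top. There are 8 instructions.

Step 1: [6]
Step 2: [-6]
Step 3: [-6, 19]
Step 4: [-25]
Step 5: [-25, 4]
Step 6: [-25, 4, 4]
Step 7: [-25, 1]
Step 8: [-25, 1, -7]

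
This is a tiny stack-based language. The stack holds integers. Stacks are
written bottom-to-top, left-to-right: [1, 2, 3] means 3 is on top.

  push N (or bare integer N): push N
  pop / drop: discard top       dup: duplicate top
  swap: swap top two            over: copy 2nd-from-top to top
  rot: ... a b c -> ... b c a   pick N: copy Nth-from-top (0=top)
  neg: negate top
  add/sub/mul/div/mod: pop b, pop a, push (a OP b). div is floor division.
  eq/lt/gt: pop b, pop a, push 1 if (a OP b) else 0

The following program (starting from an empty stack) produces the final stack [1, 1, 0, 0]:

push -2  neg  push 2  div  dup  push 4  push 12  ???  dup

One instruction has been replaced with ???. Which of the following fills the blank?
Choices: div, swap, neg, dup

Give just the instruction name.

Stack before ???: [1, 1, 4, 12]
Stack after ???:  [1, 1, 0]
Checking each choice:
  div: MATCH
  swap: produces [1, 1, 12, 4, 4]
  neg: produces [1, 1, 4, -12, -12]
  dup: produces [1, 1, 4, 12, 12, 12]


Answer: div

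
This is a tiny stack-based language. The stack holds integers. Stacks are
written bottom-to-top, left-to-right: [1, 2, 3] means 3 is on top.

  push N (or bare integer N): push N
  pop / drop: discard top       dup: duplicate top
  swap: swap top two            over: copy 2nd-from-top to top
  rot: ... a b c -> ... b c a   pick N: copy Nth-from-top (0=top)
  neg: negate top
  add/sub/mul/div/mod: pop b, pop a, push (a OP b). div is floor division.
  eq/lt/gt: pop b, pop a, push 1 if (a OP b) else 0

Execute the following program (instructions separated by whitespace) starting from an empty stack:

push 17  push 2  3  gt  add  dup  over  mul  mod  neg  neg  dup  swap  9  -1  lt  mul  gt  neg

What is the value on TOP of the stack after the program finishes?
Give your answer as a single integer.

Answer: -1

Derivation:
After 'push 17': [17]
After 'push 2': [17, 2]
After 'push 3': [17, 2, 3]
After 'gt': [17, 0]
After 'add': [17]
After 'dup': [17, 17]
After 'over': [17, 17, 17]
After 'mul': [17, 289]
After 'mod': [17]
After 'neg': [-17]
After 'neg': [17]
After 'dup': [17, 17]
After 'swap': [17, 17]
After 'push 9': [17, 17, 9]
After 'push -1': [17, 17, 9, -1]
After 'lt': [17, 17, 0]
After 'mul': [17, 0]
After 'gt': [1]
After 'neg': [-1]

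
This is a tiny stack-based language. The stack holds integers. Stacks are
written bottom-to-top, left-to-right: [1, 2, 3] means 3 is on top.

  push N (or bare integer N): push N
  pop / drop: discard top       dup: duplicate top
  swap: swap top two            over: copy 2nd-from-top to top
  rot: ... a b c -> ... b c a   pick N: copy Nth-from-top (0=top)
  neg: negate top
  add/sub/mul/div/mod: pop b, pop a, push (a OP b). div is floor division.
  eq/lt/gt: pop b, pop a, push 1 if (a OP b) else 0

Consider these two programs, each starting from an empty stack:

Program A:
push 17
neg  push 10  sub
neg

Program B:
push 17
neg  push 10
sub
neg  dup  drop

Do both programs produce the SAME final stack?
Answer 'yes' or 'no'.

Program A trace:
  After 'push 17': [17]
  After 'neg': [-17]
  After 'push 10': [-17, 10]
  After 'sub': [-27]
  After 'neg': [27]
Program A final stack: [27]

Program B trace:
  After 'push 17': [17]
  After 'neg': [-17]
  After 'push 10': [-17, 10]
  After 'sub': [-27]
  After 'neg': [27]
  After 'dup': [27, 27]
  After 'drop': [27]
Program B final stack: [27]
Same: yes

Answer: yes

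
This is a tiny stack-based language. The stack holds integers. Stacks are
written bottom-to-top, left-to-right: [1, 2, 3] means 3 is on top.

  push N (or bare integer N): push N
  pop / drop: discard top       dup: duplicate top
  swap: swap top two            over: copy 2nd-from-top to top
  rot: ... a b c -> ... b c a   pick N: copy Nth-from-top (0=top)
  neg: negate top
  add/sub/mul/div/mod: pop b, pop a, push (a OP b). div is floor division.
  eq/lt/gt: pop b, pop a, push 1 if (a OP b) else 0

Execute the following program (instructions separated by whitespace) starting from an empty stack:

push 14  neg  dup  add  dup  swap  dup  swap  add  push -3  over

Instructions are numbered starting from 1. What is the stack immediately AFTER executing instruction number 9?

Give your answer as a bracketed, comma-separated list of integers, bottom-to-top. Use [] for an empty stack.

Answer: [-28, -56]

Derivation:
Step 1 ('push 14'): [14]
Step 2 ('neg'): [-14]
Step 3 ('dup'): [-14, -14]
Step 4 ('add'): [-28]
Step 5 ('dup'): [-28, -28]
Step 6 ('swap'): [-28, -28]
Step 7 ('dup'): [-28, -28, -28]
Step 8 ('swap'): [-28, -28, -28]
Step 9 ('add'): [-28, -56]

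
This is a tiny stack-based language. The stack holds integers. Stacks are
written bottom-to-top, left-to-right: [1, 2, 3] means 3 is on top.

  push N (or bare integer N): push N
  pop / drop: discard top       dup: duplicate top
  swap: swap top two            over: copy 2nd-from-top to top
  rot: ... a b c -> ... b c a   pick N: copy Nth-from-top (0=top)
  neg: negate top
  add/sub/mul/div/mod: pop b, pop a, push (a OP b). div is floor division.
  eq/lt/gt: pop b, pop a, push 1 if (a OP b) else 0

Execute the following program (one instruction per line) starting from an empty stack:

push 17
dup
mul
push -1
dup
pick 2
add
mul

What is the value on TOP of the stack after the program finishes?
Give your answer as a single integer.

After 'push 17': [17]
After 'dup': [17, 17]
After 'mul': [289]
After 'push -1': [289, -1]
After 'dup': [289, -1, -1]
After 'pick 2': [289, -1, -1, 289]
After 'add': [289, -1, 288]
After 'mul': [289, -288]

Answer: -288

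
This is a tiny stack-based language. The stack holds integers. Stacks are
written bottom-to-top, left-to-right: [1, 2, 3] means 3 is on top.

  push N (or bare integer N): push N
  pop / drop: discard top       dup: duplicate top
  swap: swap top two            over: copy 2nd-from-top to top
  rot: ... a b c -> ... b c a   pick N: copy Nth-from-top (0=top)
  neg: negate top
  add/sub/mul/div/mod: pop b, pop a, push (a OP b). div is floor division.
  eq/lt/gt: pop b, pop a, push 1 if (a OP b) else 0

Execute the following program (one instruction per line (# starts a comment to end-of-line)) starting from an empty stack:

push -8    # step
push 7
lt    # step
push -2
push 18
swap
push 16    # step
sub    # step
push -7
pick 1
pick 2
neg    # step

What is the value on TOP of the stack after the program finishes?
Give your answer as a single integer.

After 'push -8': [-8]
After 'push 7': [-8, 7]
After 'lt': [1]
After 'push -2': [1, -2]
After 'push 18': [1, -2, 18]
After 'swap': [1, 18, -2]
After 'push 16': [1, 18, -2, 16]
After 'sub': [1, 18, -18]
After 'push -7': [1, 18, -18, -7]
After 'pick 1': [1, 18, -18, -7, -18]
After 'pick 2': [1, 18, -18, -7, -18, -18]
After 'neg': [1, 18, -18, -7, -18, 18]

Answer: 18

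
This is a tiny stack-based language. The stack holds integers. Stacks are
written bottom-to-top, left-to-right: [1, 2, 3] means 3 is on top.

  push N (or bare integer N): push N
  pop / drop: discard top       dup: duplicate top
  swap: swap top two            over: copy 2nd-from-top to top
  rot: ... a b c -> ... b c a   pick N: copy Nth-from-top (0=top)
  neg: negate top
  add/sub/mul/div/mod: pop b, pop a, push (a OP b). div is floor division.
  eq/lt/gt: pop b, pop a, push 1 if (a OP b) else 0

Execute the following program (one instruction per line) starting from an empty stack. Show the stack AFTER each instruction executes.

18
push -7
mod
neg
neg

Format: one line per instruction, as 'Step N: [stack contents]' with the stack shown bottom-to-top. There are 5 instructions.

Step 1: [18]
Step 2: [18, -7]
Step 3: [-3]
Step 4: [3]
Step 5: [-3]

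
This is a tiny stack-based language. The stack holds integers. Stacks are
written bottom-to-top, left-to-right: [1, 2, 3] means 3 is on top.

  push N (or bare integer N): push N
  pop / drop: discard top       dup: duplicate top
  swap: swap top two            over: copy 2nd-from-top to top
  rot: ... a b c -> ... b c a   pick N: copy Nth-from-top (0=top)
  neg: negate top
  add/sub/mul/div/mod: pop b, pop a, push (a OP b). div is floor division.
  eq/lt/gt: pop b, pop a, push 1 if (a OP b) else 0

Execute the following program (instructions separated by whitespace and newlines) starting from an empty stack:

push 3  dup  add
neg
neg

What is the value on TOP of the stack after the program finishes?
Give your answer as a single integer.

Answer: 6

Derivation:
After 'push 3': [3]
After 'dup': [3, 3]
After 'add': [6]
After 'neg': [-6]
After 'neg': [6]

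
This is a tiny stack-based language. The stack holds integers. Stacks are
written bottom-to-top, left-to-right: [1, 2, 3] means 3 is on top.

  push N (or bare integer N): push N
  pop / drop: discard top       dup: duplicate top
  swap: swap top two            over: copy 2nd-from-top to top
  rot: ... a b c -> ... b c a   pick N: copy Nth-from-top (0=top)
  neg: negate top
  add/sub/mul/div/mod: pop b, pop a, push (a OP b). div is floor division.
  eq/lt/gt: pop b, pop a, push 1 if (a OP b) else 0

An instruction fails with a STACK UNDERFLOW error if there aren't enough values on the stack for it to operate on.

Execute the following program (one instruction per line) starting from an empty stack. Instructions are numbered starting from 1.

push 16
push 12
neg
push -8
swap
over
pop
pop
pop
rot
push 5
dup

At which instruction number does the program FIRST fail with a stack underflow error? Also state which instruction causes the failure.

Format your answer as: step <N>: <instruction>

Answer: step 10: rot

Derivation:
Step 1 ('push 16'): stack = [16], depth = 1
Step 2 ('push 12'): stack = [16, 12], depth = 2
Step 3 ('neg'): stack = [16, -12], depth = 2
Step 4 ('push -8'): stack = [16, -12, -8], depth = 3
Step 5 ('swap'): stack = [16, -8, -12], depth = 3
Step 6 ('over'): stack = [16, -8, -12, -8], depth = 4
Step 7 ('pop'): stack = [16, -8, -12], depth = 3
Step 8 ('pop'): stack = [16, -8], depth = 2
Step 9 ('pop'): stack = [16], depth = 1
Step 10 ('rot'): needs 3 value(s) but depth is 1 — STACK UNDERFLOW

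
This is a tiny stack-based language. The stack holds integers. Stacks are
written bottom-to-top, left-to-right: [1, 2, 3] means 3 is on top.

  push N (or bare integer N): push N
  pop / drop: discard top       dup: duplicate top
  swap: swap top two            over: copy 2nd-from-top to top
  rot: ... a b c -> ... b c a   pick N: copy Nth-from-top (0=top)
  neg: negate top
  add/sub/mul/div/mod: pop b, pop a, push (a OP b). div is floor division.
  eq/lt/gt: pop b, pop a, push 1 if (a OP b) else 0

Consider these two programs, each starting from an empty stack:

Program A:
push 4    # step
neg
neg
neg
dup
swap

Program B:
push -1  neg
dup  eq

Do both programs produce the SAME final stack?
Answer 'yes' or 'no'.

Program A trace:
  After 'push 4': [4]
  After 'neg': [-4]
  After 'neg': [4]
  After 'neg': [-4]
  After 'dup': [-4, -4]
  After 'swap': [-4, -4]
Program A final stack: [-4, -4]

Program B trace:
  After 'push -1': [-1]
  After 'neg': [1]
  After 'dup': [1, 1]
  After 'eq': [1]
Program B final stack: [1]
Same: no

Answer: no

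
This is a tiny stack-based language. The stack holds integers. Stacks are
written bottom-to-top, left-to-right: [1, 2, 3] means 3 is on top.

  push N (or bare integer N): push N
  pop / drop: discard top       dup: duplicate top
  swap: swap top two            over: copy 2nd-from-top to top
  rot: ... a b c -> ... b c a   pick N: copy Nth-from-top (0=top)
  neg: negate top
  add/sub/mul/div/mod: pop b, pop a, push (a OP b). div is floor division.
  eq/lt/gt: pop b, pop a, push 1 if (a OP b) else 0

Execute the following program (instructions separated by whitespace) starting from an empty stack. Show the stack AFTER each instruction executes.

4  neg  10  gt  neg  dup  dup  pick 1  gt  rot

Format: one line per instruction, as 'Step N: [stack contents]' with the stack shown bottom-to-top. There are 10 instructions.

Step 1: [4]
Step 2: [-4]
Step 3: [-4, 10]
Step 4: [0]
Step 5: [0]
Step 6: [0, 0]
Step 7: [0, 0, 0]
Step 8: [0, 0, 0, 0]
Step 9: [0, 0, 0]
Step 10: [0, 0, 0]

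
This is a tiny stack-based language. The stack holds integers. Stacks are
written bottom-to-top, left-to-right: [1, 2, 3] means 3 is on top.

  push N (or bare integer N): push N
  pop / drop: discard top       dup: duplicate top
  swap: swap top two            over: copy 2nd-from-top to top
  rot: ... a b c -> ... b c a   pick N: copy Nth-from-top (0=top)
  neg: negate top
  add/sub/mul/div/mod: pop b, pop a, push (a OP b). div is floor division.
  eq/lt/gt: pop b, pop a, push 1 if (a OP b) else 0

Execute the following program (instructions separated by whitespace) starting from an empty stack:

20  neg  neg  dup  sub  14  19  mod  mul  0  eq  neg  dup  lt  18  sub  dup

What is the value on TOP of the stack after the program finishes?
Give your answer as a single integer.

After 'push 20': [20]
After 'neg': [-20]
After 'neg': [20]
After 'dup': [20, 20]
After 'sub': [0]
After 'push 14': [0, 14]
After 'push 19': [0, 14, 19]
After 'mod': [0, 14]
After 'mul': [0]
After 'push 0': [0, 0]
After 'eq': [1]
After 'neg': [-1]
After 'dup': [-1, -1]
After 'lt': [0]
After 'push 18': [0, 18]
After 'sub': [-18]
After 'dup': [-18, -18]

Answer: -18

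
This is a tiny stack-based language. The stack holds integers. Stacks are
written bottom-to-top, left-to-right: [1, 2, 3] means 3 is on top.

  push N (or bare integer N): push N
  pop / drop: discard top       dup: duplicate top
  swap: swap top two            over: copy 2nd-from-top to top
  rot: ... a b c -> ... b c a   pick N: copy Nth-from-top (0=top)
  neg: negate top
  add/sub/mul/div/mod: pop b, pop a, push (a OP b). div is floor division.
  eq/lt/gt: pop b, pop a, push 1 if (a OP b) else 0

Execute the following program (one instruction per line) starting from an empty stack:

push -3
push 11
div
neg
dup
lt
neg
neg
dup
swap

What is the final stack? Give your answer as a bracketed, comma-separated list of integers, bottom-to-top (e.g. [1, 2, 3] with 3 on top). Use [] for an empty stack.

After 'push -3': [-3]
After 'push 11': [-3, 11]
After 'div': [-1]
After 'neg': [1]
After 'dup': [1, 1]
After 'lt': [0]
After 'neg': [0]
After 'neg': [0]
After 'dup': [0, 0]
After 'swap': [0, 0]

Answer: [0, 0]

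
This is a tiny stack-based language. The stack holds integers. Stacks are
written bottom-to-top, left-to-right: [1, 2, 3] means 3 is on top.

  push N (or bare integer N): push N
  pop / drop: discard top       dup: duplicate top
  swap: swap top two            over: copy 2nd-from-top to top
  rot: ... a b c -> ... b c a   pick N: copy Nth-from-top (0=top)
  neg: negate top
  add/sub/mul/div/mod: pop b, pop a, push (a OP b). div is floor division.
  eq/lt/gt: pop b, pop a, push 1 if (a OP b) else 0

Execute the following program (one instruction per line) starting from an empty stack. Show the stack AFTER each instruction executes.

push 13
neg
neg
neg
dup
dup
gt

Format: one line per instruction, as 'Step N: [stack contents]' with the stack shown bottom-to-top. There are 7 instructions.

Step 1: [13]
Step 2: [-13]
Step 3: [13]
Step 4: [-13]
Step 5: [-13, -13]
Step 6: [-13, -13, -13]
Step 7: [-13, 0]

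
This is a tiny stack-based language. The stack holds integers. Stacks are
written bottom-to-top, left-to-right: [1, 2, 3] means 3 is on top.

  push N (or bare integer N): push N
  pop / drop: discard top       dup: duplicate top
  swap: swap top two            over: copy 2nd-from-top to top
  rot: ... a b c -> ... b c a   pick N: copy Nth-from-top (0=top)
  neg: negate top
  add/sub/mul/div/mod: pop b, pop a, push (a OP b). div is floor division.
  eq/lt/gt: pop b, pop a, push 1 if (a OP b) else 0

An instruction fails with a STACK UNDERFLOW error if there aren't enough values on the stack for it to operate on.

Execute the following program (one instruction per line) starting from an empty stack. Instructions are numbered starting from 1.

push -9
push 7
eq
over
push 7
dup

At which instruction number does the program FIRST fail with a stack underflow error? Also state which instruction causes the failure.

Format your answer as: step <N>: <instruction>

Answer: step 4: over

Derivation:
Step 1 ('push -9'): stack = [-9], depth = 1
Step 2 ('push 7'): stack = [-9, 7], depth = 2
Step 3 ('eq'): stack = [0], depth = 1
Step 4 ('over'): needs 2 value(s) but depth is 1 — STACK UNDERFLOW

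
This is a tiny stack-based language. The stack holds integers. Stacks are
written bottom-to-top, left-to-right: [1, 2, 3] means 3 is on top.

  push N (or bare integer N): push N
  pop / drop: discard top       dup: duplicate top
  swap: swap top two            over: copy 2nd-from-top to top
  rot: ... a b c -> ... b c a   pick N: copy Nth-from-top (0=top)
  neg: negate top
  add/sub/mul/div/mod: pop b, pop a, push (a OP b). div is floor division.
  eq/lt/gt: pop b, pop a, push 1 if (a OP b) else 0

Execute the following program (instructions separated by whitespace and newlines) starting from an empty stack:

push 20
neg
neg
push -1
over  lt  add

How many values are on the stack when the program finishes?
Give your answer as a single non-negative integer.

After 'push 20': stack = [20] (depth 1)
After 'neg': stack = [-20] (depth 1)
After 'neg': stack = [20] (depth 1)
After 'push -1': stack = [20, -1] (depth 2)
After 'over': stack = [20, -1, 20] (depth 3)
After 'lt': stack = [20, 1] (depth 2)
After 'add': stack = [21] (depth 1)

Answer: 1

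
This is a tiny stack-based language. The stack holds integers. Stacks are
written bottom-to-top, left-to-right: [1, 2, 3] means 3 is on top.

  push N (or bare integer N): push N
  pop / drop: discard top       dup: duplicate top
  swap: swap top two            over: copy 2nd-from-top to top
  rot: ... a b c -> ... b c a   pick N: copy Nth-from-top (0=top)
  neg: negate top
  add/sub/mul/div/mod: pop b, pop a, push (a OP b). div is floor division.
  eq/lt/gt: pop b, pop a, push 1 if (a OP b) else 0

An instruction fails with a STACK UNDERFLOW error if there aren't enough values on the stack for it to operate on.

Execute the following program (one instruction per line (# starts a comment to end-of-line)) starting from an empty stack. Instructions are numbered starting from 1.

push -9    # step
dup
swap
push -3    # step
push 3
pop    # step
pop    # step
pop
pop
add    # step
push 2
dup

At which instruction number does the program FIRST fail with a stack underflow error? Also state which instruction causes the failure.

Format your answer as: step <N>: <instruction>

Step 1 ('push -9'): stack = [-9], depth = 1
Step 2 ('dup'): stack = [-9, -9], depth = 2
Step 3 ('swap'): stack = [-9, -9], depth = 2
Step 4 ('push -3'): stack = [-9, -9, -3], depth = 3
Step 5 ('push 3'): stack = [-9, -9, -3, 3], depth = 4
Step 6 ('pop'): stack = [-9, -9, -3], depth = 3
Step 7 ('pop'): stack = [-9, -9], depth = 2
Step 8 ('pop'): stack = [-9], depth = 1
Step 9 ('pop'): stack = [], depth = 0
Step 10 ('add'): needs 2 value(s) but depth is 0 — STACK UNDERFLOW

Answer: step 10: add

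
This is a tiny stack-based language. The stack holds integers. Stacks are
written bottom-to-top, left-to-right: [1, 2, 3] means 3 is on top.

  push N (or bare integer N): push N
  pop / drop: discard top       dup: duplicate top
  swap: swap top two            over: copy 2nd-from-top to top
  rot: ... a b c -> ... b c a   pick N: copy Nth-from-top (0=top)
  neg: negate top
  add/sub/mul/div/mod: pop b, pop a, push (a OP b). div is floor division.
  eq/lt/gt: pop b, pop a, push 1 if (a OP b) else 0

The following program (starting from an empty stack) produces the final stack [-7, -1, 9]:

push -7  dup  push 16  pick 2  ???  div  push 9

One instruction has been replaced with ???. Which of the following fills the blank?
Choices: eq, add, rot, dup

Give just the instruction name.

Stack before ???: [-7, -7, 16, -7]
Stack after ???:  [-7, -7, 9]
Checking each choice:
  eq: division by zero
  add: MATCH
  rot: produces [-7, 16, 1, 9]
  dup: produces [-7, -7, 16, 1, 9]


Answer: add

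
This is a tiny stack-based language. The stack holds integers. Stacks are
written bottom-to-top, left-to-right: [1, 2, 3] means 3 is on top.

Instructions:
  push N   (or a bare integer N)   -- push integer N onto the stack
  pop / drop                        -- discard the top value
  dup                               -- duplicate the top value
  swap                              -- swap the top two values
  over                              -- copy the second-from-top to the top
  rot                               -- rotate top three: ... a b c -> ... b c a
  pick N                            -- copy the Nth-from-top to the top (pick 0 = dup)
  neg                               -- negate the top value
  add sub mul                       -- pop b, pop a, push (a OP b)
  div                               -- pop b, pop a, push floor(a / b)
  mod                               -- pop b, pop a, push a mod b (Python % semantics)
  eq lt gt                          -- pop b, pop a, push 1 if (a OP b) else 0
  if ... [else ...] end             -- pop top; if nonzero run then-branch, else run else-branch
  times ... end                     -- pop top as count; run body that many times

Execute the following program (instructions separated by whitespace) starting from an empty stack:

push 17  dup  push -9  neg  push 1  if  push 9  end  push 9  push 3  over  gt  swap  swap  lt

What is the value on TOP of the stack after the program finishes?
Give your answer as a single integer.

Answer: 0

Derivation:
After 'push 17': [17]
After 'dup': [17, 17]
After 'push -9': [17, 17, -9]
After 'neg': [17, 17, 9]
After 'push 1': [17, 17, 9, 1]
After 'if': [17, 17, 9]
After 'push 9': [17, 17, 9, 9]
After 'push 9': [17, 17, 9, 9, 9]
After 'push 3': [17, 17, 9, 9, 9, 3]
After 'over': [17, 17, 9, 9, 9, 3, 9]
After 'gt': [17, 17, 9, 9, 9, 0]
After 'swap': [17, 17, 9, 9, 0, 9]
After 'swap': [17, 17, 9, 9, 9, 0]
After 'lt': [17, 17, 9, 9, 0]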